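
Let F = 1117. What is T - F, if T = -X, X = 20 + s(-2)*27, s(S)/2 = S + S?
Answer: -921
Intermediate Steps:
s(S) = 4*S (s(S) = 2*(S + S) = 2*(2*S) = 4*S)
X = -196 (X = 20 + (4*(-2))*27 = 20 - 8*27 = 20 - 216 = -196)
T = 196 (T = -1*(-196) = 196)
T - F = 196 - 1*1117 = 196 - 1117 = -921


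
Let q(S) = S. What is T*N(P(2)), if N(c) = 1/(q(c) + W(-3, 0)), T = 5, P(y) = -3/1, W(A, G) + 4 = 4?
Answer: -5/3 ≈ -1.6667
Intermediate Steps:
W(A, G) = 0 (W(A, G) = -4 + 4 = 0)
P(y) = -3 (P(y) = -3*1 = -3)
N(c) = 1/c (N(c) = 1/(c + 0) = 1/c)
T*N(P(2)) = 5/(-3) = 5*(-1/3) = -5/3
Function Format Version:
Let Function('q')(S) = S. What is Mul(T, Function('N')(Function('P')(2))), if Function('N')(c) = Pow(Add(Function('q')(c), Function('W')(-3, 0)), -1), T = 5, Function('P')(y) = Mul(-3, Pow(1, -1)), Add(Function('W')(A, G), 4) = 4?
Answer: Rational(-5, 3) ≈ -1.6667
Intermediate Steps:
Function('W')(A, G) = 0 (Function('W')(A, G) = Add(-4, 4) = 0)
Function('P')(y) = -3 (Function('P')(y) = Mul(-3, 1) = -3)
Function('N')(c) = Pow(c, -1) (Function('N')(c) = Pow(Add(c, 0), -1) = Pow(c, -1))
Mul(T, Function('N')(Function('P')(2))) = Mul(5, Pow(-3, -1)) = Mul(5, Rational(-1, 3)) = Rational(-5, 3)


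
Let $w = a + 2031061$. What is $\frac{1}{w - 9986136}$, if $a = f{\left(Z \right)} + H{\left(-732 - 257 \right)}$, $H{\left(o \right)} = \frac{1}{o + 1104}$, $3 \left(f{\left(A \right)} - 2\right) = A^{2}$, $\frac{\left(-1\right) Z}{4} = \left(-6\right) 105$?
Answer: $- \frac{115}{671401394} \approx -1.7128 \cdot 10^{-7}$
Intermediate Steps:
$Z = 2520$ ($Z = - 4 \left(\left(-6\right) 105\right) = \left(-4\right) \left(-630\right) = 2520$)
$f{\left(A \right)} = 2 + \frac{A^{2}}{3}$
$H{\left(o \right)} = \frac{1}{1104 + o}$
$a = \frac{243432231}{115}$ ($a = \left(2 + \frac{2520^{2}}{3}\right) + \frac{1}{1104 - 989} = \left(2 + \frac{1}{3} \cdot 6350400\right) + \frac{1}{1104 - 989} = \left(2 + 2116800\right) + \frac{1}{1104 - 989} = 2116802 + \frac{1}{115} = \frac{243432231}{115} \approx 2.1168 \cdot 10^{6}$)
$w = \frac{477004246}{115}$ ($w = \frac{243432231}{115} + 2031061 = \frac{477004246}{115} \approx 4.1479 \cdot 10^{6}$)
$\frac{1}{w - 9986136} = \frac{1}{\frac{477004246}{115} - 9986136} = \frac{1}{- \frac{671401394}{115}} = - \frac{115}{671401394}$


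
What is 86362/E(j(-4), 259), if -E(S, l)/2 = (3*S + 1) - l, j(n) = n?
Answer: 43181/270 ≈ 159.93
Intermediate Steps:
E(S, l) = -2 - 6*S + 2*l (E(S, l) = -2*((3*S + 1) - l) = -2*((1 + 3*S) - l) = -2*(1 - l + 3*S) = -2 - 6*S + 2*l)
86362/E(j(-4), 259) = 86362/(-2 - 6*(-4) + 2*259) = 86362/(-2 + 24 + 518) = 86362/540 = 86362*(1/540) = 43181/270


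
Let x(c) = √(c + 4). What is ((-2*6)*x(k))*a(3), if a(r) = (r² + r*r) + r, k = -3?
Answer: -252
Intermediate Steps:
x(c) = √(4 + c)
a(r) = r + 2*r² (a(r) = (r² + r²) + r = 2*r² + r = r + 2*r²)
((-2*6)*x(k))*a(3) = ((-2*6)*√(4 - 3))*(3*(1 + 2*3)) = (-12*√1)*(3*(1 + 6)) = (-12*1)*(3*7) = -12*21 = -252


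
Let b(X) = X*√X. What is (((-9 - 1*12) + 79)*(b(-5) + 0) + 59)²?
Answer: (59 - 290*I*√5)² ≈ -4.1702e+5 - 76518.0*I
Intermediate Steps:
b(X) = X^(3/2)
(((-9 - 1*12) + 79)*(b(-5) + 0) + 59)² = (((-9 - 1*12) + 79)*((-5)^(3/2) + 0) + 59)² = (((-9 - 12) + 79)*(-5*I*√5 + 0) + 59)² = ((-21 + 79)*(-5*I*√5) + 59)² = (58*(-5*I*√5) + 59)² = (-290*I*√5 + 59)² = (59 - 290*I*√5)²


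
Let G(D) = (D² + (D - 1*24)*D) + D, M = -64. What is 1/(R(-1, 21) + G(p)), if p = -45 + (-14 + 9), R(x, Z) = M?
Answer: 1/6086 ≈ 0.00016431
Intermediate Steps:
R(x, Z) = -64
p = -50 (p = -45 - 5 = -50)
G(D) = D + D² + D*(-24 + D) (G(D) = (D² + (D - 24)*D) + D = (D² + (-24 + D)*D) + D = (D² + D*(-24 + D)) + D = D + D² + D*(-24 + D))
1/(R(-1, 21) + G(p)) = 1/(-64 - 50*(-23 + 2*(-50))) = 1/(-64 - 50*(-23 - 100)) = 1/(-64 - 50*(-123)) = 1/(-64 + 6150) = 1/6086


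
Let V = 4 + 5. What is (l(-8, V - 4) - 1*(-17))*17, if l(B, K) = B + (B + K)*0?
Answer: 153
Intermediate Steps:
V = 9
l(B, K) = B (l(B, K) = B + 0 = B)
(l(-8, V - 4) - 1*(-17))*17 = (-8 - 1*(-17))*17 = (-8 + 17)*17 = 9*17 = 153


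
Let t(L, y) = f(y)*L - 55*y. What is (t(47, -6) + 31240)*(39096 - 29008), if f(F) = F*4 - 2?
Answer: 306150624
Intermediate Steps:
f(F) = -2 + 4*F (f(F) = 4*F - 2 = -2 + 4*F)
t(L, y) = -55*y + L*(-2 + 4*y) (t(L, y) = (-2 + 4*y)*L - 55*y = L*(-2 + 4*y) - 55*y = -55*y + L*(-2 + 4*y))
(t(47, -6) + 31240)*(39096 - 29008) = ((-55*(-6) + 2*47*(-1 + 2*(-6))) + 31240)*(39096 - 29008) = ((330 + 2*47*(-1 - 12)) + 31240)*10088 = ((330 + 2*47*(-13)) + 31240)*10088 = ((330 - 1222) + 31240)*10088 = (-892 + 31240)*10088 = 30348*10088 = 306150624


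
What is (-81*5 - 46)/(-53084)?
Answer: 451/53084 ≈ 0.0084960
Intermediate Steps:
(-81*5 - 46)/(-53084) = (-405 - 46)*(-1/53084) = -451*(-1/53084) = 451/53084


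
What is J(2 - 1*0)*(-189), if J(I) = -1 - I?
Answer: 567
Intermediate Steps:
J(2 - 1*0)*(-189) = (-1 - (2 - 1*0))*(-189) = (-1 - (2 + 0))*(-189) = (-1 - 1*2)*(-189) = (-1 - 2)*(-189) = -3*(-189) = 567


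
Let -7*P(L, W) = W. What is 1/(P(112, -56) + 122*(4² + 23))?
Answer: 1/4766 ≈ 0.00020982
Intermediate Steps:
P(L, W) = -W/7
1/(P(112, -56) + 122*(4² + 23)) = 1/(-⅐*(-56) + 122*(4² + 23)) = 1/(8 + 122*(16 + 23)) = 1/(8 + 122*39) = 1/(8 + 4758) = 1/4766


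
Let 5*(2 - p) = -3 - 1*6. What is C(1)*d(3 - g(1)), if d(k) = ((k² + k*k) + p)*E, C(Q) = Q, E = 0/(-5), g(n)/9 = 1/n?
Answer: 0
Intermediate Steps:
g(n) = 9/n
E = 0 (E = 0*(-⅕) = 0)
p = 19/5 (p = 2 - (-3 - 1*6)/5 = 2 - (-3 - 6)/5 = 2 - ⅕*(-9) = 2 + 9/5 = 19/5 ≈ 3.8000)
d(k) = 0 (d(k) = ((k² + k*k) + 19/5)*0 = ((k² + k²) + 19/5)*0 = (2*k² + 19/5)*0 = (19/5 + 2*k²)*0 = 0)
C(1)*d(3 - g(1)) = 1*0 = 0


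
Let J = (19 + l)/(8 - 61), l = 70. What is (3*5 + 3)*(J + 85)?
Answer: 79488/53 ≈ 1499.8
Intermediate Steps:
J = -89/53 (J = (19 + 70)/(8 - 61) = 89/(-53) = 89*(-1/53) = -89/53 ≈ -1.6792)
(3*5 + 3)*(J + 85) = (3*5 + 3)*(-89/53 + 85) = (15 + 3)*(4416/53) = 18*(4416/53) = 79488/53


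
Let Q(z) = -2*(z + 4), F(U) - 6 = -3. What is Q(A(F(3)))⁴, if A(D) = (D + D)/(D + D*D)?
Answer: 6561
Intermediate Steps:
F(U) = 3 (F(U) = 6 - 3 = 3)
A(D) = 2*D/(D + D²) (A(D) = (2*D)/(D + D²) = 2*D/(D + D²))
Q(z) = -8 - 2*z (Q(z) = -2*(4 + z) = -8 - 2*z)
Q(A(F(3)))⁴ = (-8 - 4/(1 + 3))⁴ = (-8 - 4/4)⁴ = (-8 - 2*½)⁴ = (-8 - 1)⁴ = (-9)⁴ = 6561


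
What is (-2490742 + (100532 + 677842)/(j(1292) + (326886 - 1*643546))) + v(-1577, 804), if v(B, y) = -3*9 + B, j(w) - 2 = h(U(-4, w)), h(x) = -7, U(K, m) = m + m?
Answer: -87693280496/35185 ≈ -2.4923e+6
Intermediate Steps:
U(K, m) = 2*m
j(w) = -5 (j(w) = 2 - 7 = -5)
v(B, y) = -27 + B
(-2490742 + (100532 + 677842)/(j(1292) + (326886 - 1*643546))) + v(-1577, 804) = (-2490742 + (100532 + 677842)/(-5 + (326886 - 1*643546))) + (-27 - 1577) = (-2490742 + 778374/(-5 + (326886 - 643546))) - 1604 = (-2490742 + 778374/(-5 - 316660)) - 1604 = (-2490742 + 778374/(-316665)) - 1604 = (-2490742 + 778374*(-1/316665)) - 1604 = (-2490742 - 86486/35185) - 1604 = -87636843756/35185 - 1604 = -87693280496/35185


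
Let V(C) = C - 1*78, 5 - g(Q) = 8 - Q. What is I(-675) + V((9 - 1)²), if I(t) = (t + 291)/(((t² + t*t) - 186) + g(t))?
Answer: -2124298/151731 ≈ -14.000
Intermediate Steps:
g(Q) = -3 + Q (g(Q) = 5 - (8 - Q) = 5 + (-8 + Q) = -3 + Q)
V(C) = -78 + C (V(C) = C - 78 = -78 + C)
I(t) = (291 + t)/(-189 + t + 2*t²) (I(t) = (t + 291)/(((t² + t*t) - 186) + (-3 + t)) = (291 + t)/(((t² + t²) - 186) + (-3 + t)) = (291 + t)/((2*t² - 186) + (-3 + t)) = (291 + t)/((-186 + 2*t²) + (-3 + t)) = (291 + t)/(-189 + t + 2*t²))
I(-675) + V((9 - 1)²) = (291 - 675)/(-189 - 675 + 2*(-675)²) + (-78 + (9 - 1)²) = -384/(-189 - 675 + 2*455625) + (-78 + 8²) = -384/(-189 - 675 + 911250) + (-78 + 64) = -384/910386 - 14 = (1/910386)*(-384) - 14 = -64/151731 - 14 = -2124298/151731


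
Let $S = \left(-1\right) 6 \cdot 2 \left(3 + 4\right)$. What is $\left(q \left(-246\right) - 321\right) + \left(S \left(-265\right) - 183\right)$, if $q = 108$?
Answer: $-4812$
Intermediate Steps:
$S = -84$ ($S = - 6 \cdot 2 \cdot 7 = \left(-6\right) 14 = -84$)
$\left(q \left(-246\right) - 321\right) + \left(S \left(-265\right) - 183\right) = \left(108 \left(-246\right) - 321\right) - -22077 = \left(-26568 - 321\right) + \left(22260 - 183\right) = -26889 + 22077 = -4812$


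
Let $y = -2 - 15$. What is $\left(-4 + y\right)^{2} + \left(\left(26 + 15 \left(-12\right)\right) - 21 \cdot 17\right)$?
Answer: $-70$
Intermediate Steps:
$y = -17$ ($y = -2 - 15 = -17$)
$\left(-4 + y\right)^{2} + \left(\left(26 + 15 \left(-12\right)\right) - 21 \cdot 17\right) = \left(-4 - 17\right)^{2} + \left(\left(26 + 15 \left(-12\right)\right) - 21 \cdot 17\right) = \left(-21\right)^{2} + \left(\left(26 - 180\right) - 357\right) = 441 - 511 = -70$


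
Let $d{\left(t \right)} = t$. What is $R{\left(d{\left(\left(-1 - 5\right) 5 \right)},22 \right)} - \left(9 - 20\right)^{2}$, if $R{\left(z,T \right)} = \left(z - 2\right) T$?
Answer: $-825$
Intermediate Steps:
$R{\left(z,T \right)} = T \left(-2 + z\right)$ ($R{\left(z,T \right)} = \left(-2 + z\right) T = T \left(-2 + z\right)$)
$R{\left(d{\left(\left(-1 - 5\right) 5 \right)},22 \right)} - \left(9 - 20\right)^{2} = 22 \left(-2 + \left(-1 - 5\right) 5\right) - \left(9 - 20\right)^{2} = 22 \left(-2 - 30\right) - \left(-11\right)^{2} = 22 \left(-2 - 30\right) - 121 = 22 \left(-32\right) - 121 = -704 - 121 = -825$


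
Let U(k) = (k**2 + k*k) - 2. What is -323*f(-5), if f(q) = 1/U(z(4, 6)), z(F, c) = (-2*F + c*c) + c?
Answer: -323/2310 ≈ -0.13983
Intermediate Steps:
z(F, c) = c + c**2 - 2*F (z(F, c) = (-2*F + c**2) + c = (c**2 - 2*F) + c = c + c**2 - 2*F)
U(k) = -2 + 2*k**2 (U(k) = (k**2 + k**2) - 2 = 2*k**2 - 2 = -2 + 2*k**2)
f(q) = 1/2310 (f(q) = 1/(-2 + 2*(6 + 6**2 - 2*4)**2) = 1/(-2 + 2*(6 + 36 - 8)**2) = 1/(-2 + 2*34**2) = 1/(-2 + 2*1156) = 1/(-2 + 2312) = 1/2310)
-323*f(-5) = -323*1/2310 = -323/2310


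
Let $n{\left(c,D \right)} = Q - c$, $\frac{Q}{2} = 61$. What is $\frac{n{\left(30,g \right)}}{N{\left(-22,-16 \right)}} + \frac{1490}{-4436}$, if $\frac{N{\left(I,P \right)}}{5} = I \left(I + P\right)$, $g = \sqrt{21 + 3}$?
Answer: $- \frac{727511}{2317810} \approx -0.31388$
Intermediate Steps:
$Q = 122$ ($Q = 2 \cdot 61 = 122$)
$g = 2 \sqrt{6}$ ($g = \sqrt{24} = 2 \sqrt{6} \approx 4.899$)
$N{\left(I,P \right)} = 5 I \left(I + P\right)$
$n{\left(c,D \right)} = 122 - c$
$\frac{n{\left(30,g \right)}}{N{\left(-22,-16 \right)}} + \frac{1490}{-4436} = \frac{122 - 30}{5 \left(-22\right) \left(-22 - 16\right)} + \frac{1490}{-4436} = \frac{122 - 30}{5 \left(-22\right) \left(-38\right)} + 1490 \left(- \frac{1}{4436}\right) = \frac{92}{4180} - \frac{745}{2218} = 92 \cdot \frac{1}{4180} - \frac{745}{2218} = \frac{23}{1045} - \frac{745}{2218} = - \frac{727511}{2317810}$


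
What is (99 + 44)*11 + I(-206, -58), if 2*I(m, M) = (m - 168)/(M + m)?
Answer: 37769/24 ≈ 1573.7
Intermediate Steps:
I(m, M) = (-168 + m)/(2*(M + m)) (I(m, M) = ((m - 168)/(M + m))/2 = ((-168 + m)/(M + m))/2 = (-168 + m)/(2*(M + m)))
(99 + 44)*11 + I(-206, -58) = (99 + 44)*11 + (-84 + (½)*(-206))/(-58 - 206) = 143*11 + (-84 - 103)/(-264) = 1573 - 1/264*(-187) = 1573 + 17/24 = 37769/24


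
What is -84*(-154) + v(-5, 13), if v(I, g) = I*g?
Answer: 12871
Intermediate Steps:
-84*(-154) + v(-5, 13) = -84*(-154) - 5*13 = 12936 - 65 = 12871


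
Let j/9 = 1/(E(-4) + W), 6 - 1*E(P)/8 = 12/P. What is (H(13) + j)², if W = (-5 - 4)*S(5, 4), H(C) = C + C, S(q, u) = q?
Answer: 6241/9 ≈ 693.44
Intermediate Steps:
H(C) = 2*C
E(P) = 48 - 96/P
W = -45 (W = (-5 - 4)*5 = -9*5 = -45)
j = ⅓ (j = 9/((48 - 96/(-4)) - 45) = 9/((48 - 96*(-¼)) - 45) = 9/((48 + 24) - 45) = 9/(72 - 45) = 9/27 = 9*(1/27) = ⅓ ≈ 0.33333)
(H(13) + j)² = (2*13 + ⅓)² = (26 + ⅓)² = (79/3)² = 6241/9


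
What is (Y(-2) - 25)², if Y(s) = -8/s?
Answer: 441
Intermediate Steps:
(Y(-2) - 25)² = (-8/(-2) - 25)² = (-8*(-½) - 25)² = (4 - 25)² = (-21)² = 441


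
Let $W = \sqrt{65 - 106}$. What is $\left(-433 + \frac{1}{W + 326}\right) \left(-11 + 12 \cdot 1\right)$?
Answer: $\frac{- 433 \sqrt{41} + 141157 i}{\sqrt{41} - 326 i} \approx -433.0 - 6.0223 \cdot 10^{-5} i$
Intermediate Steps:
$W = i \sqrt{41}$ ($W = \sqrt{-41} = i \sqrt{41} \approx 6.4031 i$)
$\left(-433 + \frac{1}{W + 326}\right) \left(-11 + 12 \cdot 1\right) = \left(-433 + \frac{1}{i \sqrt{41} + 326}\right) \left(-11 + 12 \cdot 1\right) = \left(-433 + \frac{1}{326 + i \sqrt{41}}\right) \left(-11 + 12\right) = \left(-433 + \frac{1}{326 + i \sqrt{41}}\right) 1 = -433 + \frac{1}{326 + i \sqrt{41}}$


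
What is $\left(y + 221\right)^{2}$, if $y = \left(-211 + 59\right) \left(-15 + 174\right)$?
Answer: $573458809$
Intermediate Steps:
$y = -24168$ ($y = \left(-152\right) 159 = -24168$)
$\left(y + 221\right)^{2} = \left(-24168 + 221\right)^{2} = \left(-23947\right)^{2} = 573458809$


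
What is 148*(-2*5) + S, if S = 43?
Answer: -1437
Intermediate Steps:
148*(-2*5) + S = 148*(-2*5) + 43 = 148*(-10) + 43 = -1480 + 43 = -1437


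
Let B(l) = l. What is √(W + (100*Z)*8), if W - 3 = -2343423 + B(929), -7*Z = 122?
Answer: I*√115465259/7 ≈ 1535.1*I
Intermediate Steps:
Z = -122/7 (Z = -⅐*122 = -122/7 ≈ -17.429)
W = -2342491 (W = 3 + (-2343423 + 929) = 3 - 2342494 = -2342491)
√(W + (100*Z)*8) = √(-2342491 + (100*(-122/7))*8) = √(-2342491 - 12200/7*8) = √(-2342491 - 97600/7) = √(-16495037/7) = I*√115465259/7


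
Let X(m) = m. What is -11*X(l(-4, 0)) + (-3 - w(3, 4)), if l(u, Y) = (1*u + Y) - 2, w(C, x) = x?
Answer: 59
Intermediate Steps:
l(u, Y) = -2 + Y + u (l(u, Y) = (u + Y) - 2 = (Y + u) - 2 = -2 + Y + u)
-11*X(l(-4, 0)) + (-3 - w(3, 4)) = -11*(-2 + 0 - 4) + (-3 - 1*4) = -11*(-6) + (-3 - 4) = 66 - 7 = 59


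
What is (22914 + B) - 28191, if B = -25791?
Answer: -31068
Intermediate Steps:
(22914 + B) - 28191 = (22914 - 25791) - 28191 = -2877 - 28191 = -31068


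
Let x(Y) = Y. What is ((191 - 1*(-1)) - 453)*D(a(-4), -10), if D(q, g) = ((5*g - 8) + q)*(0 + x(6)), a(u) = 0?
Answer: 90828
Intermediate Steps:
D(q, g) = -48 + 6*q + 30*g (D(q, g) = ((5*g - 8) + q)*(0 + 6) = ((-8 + 5*g) + q)*6 = (-8 + q + 5*g)*6 = -48 + 6*q + 30*g)
((191 - 1*(-1)) - 453)*D(a(-4), -10) = ((191 - 1*(-1)) - 453)*(-48 + 6*0 + 30*(-10)) = ((191 + 1) - 453)*(-48 + 0 - 300) = (192 - 453)*(-348) = -261*(-348) = 90828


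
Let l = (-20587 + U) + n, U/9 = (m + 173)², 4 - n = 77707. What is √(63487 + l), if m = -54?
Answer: 3*√10294 ≈ 304.38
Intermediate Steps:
n = -77703 (n = 4 - 1*77707 = 4 - 77707 = -77703)
U = 127449 (U = 9*(-54 + 173)² = 9*119² = 9*14161 = 127449)
l = 29159 (l = (-20587 + 127449) - 77703 = 106862 - 77703 = 29159)
√(63487 + l) = √(63487 + 29159) = √92646 = 3*√10294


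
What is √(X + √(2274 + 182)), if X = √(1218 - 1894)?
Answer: √(2*√614 + 26*I) ≈ 7.2637 + 1.7897*I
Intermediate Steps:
X = 26*I (X = √(-676) = 26*I ≈ 26.0*I)
√(X + √(2274 + 182)) = √(26*I + √(2274 + 182)) = √(26*I + √2456) = √(26*I + 2*√614) = √(2*√614 + 26*I)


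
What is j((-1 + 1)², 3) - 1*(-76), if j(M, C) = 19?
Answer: 95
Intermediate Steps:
j((-1 + 1)², 3) - 1*(-76) = 19 - 1*(-76) = 19 + 76 = 95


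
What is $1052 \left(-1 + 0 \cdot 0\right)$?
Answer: $-1052$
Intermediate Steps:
$1052 \left(-1 + 0 \cdot 0\right) = 1052 \left(-1 + 0\right) = 1052 \left(-1\right) = -1052$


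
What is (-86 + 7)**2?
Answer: 6241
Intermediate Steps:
(-86 + 7)**2 = (-79)**2 = 6241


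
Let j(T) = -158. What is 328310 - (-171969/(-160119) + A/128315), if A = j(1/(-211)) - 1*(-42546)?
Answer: 2248439965097981/6848556495 ≈ 3.2831e+5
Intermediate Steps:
A = 42388 (A = -158 - 1*(-42546) = -158 + 42546 = 42388)
328310 - (-171969/(-160119) + A/128315) = 328310 - (-171969/(-160119) + 42388/128315) = 328310 - (-171969*(-1/160119) + 42388*(1/128315)) = 328310 - (57323/53373 + 42388/128315) = 328310 - 1*9617775469/6848556495 = 328310 - 9617775469/6848556495 = 2248439965097981/6848556495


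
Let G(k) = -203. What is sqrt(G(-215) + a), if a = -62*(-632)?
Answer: sqrt(38981) ≈ 197.44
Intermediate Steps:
a = 39184
sqrt(G(-215) + a) = sqrt(-203 + 39184) = sqrt(38981)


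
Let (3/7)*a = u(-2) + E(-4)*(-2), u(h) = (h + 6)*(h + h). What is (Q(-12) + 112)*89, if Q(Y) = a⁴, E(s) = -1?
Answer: 8209884032/81 ≈ 1.0136e+8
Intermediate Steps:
u(h) = 2*h*(6 + h) (u(h) = (6 + h)*(2*h) = 2*h*(6 + h))
a = -98/3 (a = 7*(2*(-2)*(6 - 2) - 1*(-2))/3 = 7*(2*(-2)*4 + 2)/3 = 7*(-16 + 2)/3 = (7/3)*(-14) = -98/3 ≈ -32.667)
Q(Y) = 92236816/81 (Q(Y) = (-98/3)⁴ = 92236816/81)
(Q(-12) + 112)*89 = (92236816/81 + 112)*89 = (92245888/81)*89 = 8209884032/81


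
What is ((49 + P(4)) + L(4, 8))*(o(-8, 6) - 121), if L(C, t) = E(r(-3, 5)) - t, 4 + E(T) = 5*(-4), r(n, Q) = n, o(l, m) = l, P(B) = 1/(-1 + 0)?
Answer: -2064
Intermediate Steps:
P(B) = -1 (P(B) = 1/(-1) = -1)
E(T) = -24 (E(T) = -4 + 5*(-4) = -4 - 20 = -24)
L(C, t) = -24 - t
((49 + P(4)) + L(4, 8))*(o(-8, 6) - 121) = ((49 - 1) + (-24 - 1*8))*(-8 - 121) = (48 + (-24 - 8))*(-129) = (48 - 32)*(-129) = 16*(-129) = -2064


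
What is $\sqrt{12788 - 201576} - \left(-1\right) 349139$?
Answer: $349139 + 2 i \sqrt{47197} \approx 3.4914 \cdot 10^{5} + 434.5 i$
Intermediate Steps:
$\sqrt{12788 - 201576} - \left(-1\right) 349139 = \sqrt{-188788} - -349139 = 2 i \sqrt{47197} + 349139 = 349139 + 2 i \sqrt{47197}$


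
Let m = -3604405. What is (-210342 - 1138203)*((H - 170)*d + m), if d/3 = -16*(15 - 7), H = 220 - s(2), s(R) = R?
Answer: 4885558722165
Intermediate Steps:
H = 218 (H = 220 - 1*2 = 220 - 2 = 218)
d = -384 (d = 3*(-16*(15 - 7)) = 3*(-16*8) = 3*(-128) = -384)
(-210342 - 1138203)*((H - 170)*d + m) = (-210342 - 1138203)*((218 - 170)*(-384) - 3604405) = -1348545*(48*(-384) - 3604405) = -1348545*(-18432 - 3604405) = -1348545*(-3622837) = 4885558722165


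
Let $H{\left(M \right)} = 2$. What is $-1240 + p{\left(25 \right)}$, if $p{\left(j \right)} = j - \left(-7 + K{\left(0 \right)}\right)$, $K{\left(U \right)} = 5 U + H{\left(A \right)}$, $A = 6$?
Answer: $-1210$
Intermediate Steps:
$K{\left(U \right)} = 2 + 5 U$ ($K{\left(U \right)} = 5 U + 2 = 2 + 5 U$)
$p{\left(j \right)} = 5 + j$ ($p{\left(j \right)} = j + \left(\left(12 - 5\right) - \left(2 + 5 \cdot 0\right)\right) = j + \left(7 - \left(2 + 0\right)\right) = j + \left(7 - 2\right) = j + 5 = 5 + j$)
$-1240 + p{\left(25 \right)} = -1240 + \left(5 + 25\right) = -1240 + 30 = -1210$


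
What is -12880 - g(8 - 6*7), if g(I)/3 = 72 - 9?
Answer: -13069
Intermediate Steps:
g(I) = 189 (g(I) = 3*(72 - 9) = 3*63 = 189)
-12880 - g(8 - 6*7) = -12880 - 1*189 = -12880 - 189 = -13069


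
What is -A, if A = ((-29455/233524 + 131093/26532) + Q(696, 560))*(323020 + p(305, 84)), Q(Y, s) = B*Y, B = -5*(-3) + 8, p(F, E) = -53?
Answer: -4005321233726614259/774482346 ≈ -5.1716e+9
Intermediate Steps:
B = 23 (B = 15 + 8 = 23)
Q(Y, s) = 23*Y
A = 4005321233726614259/774482346 (A = ((-29455/233524 + 131093/26532) + 23*696)*(323020 - 53) = ((-29455*1/233524 + 131093*(1/26532)) + 16008)*322967 = ((-29455/233524 + 131093/26532) + 16008)*322967 = (3728982709/774482346 + 16008)*322967 = (12401642377477/774482346)*322967 = 4005321233726614259/774482346 ≈ 5.1716e+9)
-A = -1*4005321233726614259/774482346 = -4005321233726614259/774482346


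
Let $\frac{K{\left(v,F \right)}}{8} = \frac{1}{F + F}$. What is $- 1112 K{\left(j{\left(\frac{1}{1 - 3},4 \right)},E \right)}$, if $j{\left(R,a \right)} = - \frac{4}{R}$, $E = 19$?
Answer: $- \frac{4448}{19} \approx -234.11$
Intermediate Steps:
$K{\left(v,F \right)} = \frac{4}{F}$ ($K{\left(v,F \right)} = \frac{8}{F + F} = \frac{8}{2 F} = 8 \frac{1}{2 F} = \frac{4}{F}$)
$- 1112 K{\left(j{\left(\frac{1}{1 - 3},4 \right)},E \right)} = - 1112 \cdot \frac{4}{19} = - 1112 \cdot 4 \cdot \frac{1}{19} = \left(-1112\right) \frac{4}{19} = - \frac{4448}{19}$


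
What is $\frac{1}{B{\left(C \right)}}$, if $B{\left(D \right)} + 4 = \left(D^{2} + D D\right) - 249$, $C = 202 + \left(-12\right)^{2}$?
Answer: $\frac{1}{239179} \approx 4.181 \cdot 10^{-6}$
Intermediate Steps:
$C = 346$ ($C = 202 + 144 = 346$)
$B{\left(D \right)} = -253 + 2 D^{2}$ ($B{\left(D \right)} = -4 - \left(249 - D^{2} - D D\right) = -4 + \left(\left(D^{2} + D^{2}\right) - 249\right) = -4 + \left(2 D^{2} - 249\right) = -4 + \left(-249 + 2 D^{2}\right) = -253 + 2 D^{2}$)
$\frac{1}{B{\left(C \right)}} = \frac{1}{-253 + 2 \cdot 346^{2}} = \frac{1}{-253 + 2 \cdot 119716} = \frac{1}{-253 + 239432} = \frac{1}{239179}$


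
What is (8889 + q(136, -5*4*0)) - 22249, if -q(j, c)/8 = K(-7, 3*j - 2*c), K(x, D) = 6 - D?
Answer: -10144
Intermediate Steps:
q(j, c) = -48 - 16*c + 24*j (q(j, c) = -8*(6 - (3*j - 2*c)) = -8*(6 - (-2*c + 3*j)) = -8*(6 + (-3*j + 2*c)) = -8*(6 - 3*j + 2*c) = -48 - 16*c + 24*j)
(8889 + q(136, -5*4*0)) - 22249 = (8889 + (-48 - 16*(-5*4)*0 + 24*136)) - 22249 = (8889 + (-48 - (-320)*0 + 3264)) - 22249 = (8889 + (-48 - 16*0 + 3264)) - 22249 = (8889 + (-48 + 0 + 3264)) - 22249 = (8889 + 3216) - 22249 = 12105 - 22249 = -10144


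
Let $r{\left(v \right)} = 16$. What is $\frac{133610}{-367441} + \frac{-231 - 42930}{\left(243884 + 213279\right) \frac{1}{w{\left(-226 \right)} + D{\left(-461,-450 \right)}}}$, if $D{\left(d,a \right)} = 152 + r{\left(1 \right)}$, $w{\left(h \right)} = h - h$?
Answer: $- \frac{389344839514}{23997204269} \approx -16.225$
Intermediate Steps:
$w{\left(h \right)} = 0$
$D{\left(d,a \right)} = 168$ ($D{\left(d,a \right)} = 152 + 16 = 168$)
$\frac{133610}{-367441} + \frac{-231 - 42930}{\left(243884 + 213279\right) \frac{1}{w{\left(-226 \right)} + D{\left(-461,-450 \right)}}} = \frac{133610}{-367441} + \frac{-231 - 42930}{\left(243884 + 213279\right) \frac{1}{0 + 168}} = 133610 \left(- \frac{1}{367441}\right) + \frac{-231 - 42930}{457163 \cdot \frac{1}{168}} = - \frac{133610}{367441} - \frac{43161}{457163 \cdot \frac{1}{168}} = - \frac{133610}{367441} - \frac{43161}{\frac{65309}{24}} = - \frac{133610}{367441} - \frac{1035864}{65309} = - \frac{389344839514}{23997204269}$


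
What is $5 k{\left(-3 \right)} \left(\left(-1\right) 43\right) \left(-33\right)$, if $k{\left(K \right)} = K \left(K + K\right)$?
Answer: $127710$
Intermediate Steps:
$k{\left(K \right)} = 2 K^{2}$ ($k{\left(K \right)} = K 2 K = 2 K^{2}$)
$5 k{\left(-3 \right)} \left(\left(-1\right) 43\right) \left(-33\right) = 5 \cdot 2 \left(-3\right)^{2} \left(\left(-1\right) 43\right) \left(-33\right) = 5 \cdot 2 \cdot 9 \left(-43\right) \left(-33\right) = 5 \cdot 18 \left(-43\right) \left(-33\right) = 90 \left(-43\right) \left(-33\right) = \left(-3870\right) \left(-33\right) = 127710$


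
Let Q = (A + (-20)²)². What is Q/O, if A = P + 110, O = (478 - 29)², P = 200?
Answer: 504100/201601 ≈ 2.5005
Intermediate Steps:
O = 201601 (O = 449² = 201601)
A = 310 (A = 200 + 110 = 310)
Q = 504100 (Q = (310 + (-20)²)² = (310 + 400)² = 710² = 504100)
Q/O = 504100/201601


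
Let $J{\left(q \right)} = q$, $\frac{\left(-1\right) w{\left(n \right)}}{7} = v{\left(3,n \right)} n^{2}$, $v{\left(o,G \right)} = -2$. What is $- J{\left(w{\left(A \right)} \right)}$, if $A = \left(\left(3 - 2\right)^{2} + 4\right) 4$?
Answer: $-5600$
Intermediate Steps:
$A = 20$ ($A = \left(1^{2} + 4\right) 4 = \left(1 + 4\right) 4 = 5 \cdot 4 = 20$)
$w{\left(n \right)} = 14 n^{2}$ ($w{\left(n \right)} = - 7 \left(- 2 n^{2}\right) = 14 n^{2}$)
$- J{\left(w{\left(A \right)} \right)} = - 14 \cdot 20^{2} = - 14 \cdot 400 = \left(-1\right) 5600 = -5600$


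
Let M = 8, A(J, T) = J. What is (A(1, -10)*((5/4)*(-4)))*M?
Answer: -40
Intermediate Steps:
(A(1, -10)*((5/4)*(-4)))*M = (1*((5/4)*(-4)))*8 = (1*(-5))*8 = -5*8 = -40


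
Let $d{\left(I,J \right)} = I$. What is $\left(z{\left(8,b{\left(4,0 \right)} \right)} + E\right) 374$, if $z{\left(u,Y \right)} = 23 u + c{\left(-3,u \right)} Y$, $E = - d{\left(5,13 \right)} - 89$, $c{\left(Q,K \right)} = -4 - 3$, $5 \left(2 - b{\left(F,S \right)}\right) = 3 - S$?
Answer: $\frac{149974}{5} \approx 29995.0$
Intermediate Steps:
$b{\left(F,S \right)} = \frac{7}{5} + \frac{S}{5}$ ($b{\left(F,S \right)} = 2 - \frac{3 - S}{5} = 2 + \left(- \frac{3}{5} + \frac{S}{5}\right) = \frac{7}{5} + \frac{S}{5}$)
$c{\left(Q,K \right)} = -7$
$E = -94$ ($E = \left(-1\right) 5 - 89 = -5 - 89 = -94$)
$z{\left(u,Y \right)} = - 7 Y + 23 u$ ($z{\left(u,Y \right)} = 23 u - 7 Y = - 7 Y + 23 u$)
$\left(z{\left(8,b{\left(4,0 \right)} \right)} + E\right) 374 = \left(\left(- 7 \left(\frac{7}{5} + \frac{1}{5} \cdot 0\right) + 23 \cdot 8\right) - 94\right) 374 = \left(\left(- 7 \left(\frac{7}{5} + 0\right) + 184\right) - 94\right) 374 = \left(\left(\left(-7\right) \frac{7}{5} + 184\right) - 94\right) 374 = \left(\left(- \frac{49}{5} + 184\right) - 94\right) 374 = \left(\frac{871}{5} - 94\right) 374 = \frac{401}{5} \cdot 374 = \frac{149974}{5}$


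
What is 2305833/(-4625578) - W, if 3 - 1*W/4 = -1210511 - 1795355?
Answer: -55615528374961/4625578 ≈ -1.2023e+7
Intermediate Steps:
W = 12023476 (W = 12 - 4*(-1210511 - 1795355) = 12 - 4*(-3005866) = 12 + 12023464 = 12023476)
2305833/(-4625578) - W = 2305833/(-4625578) - 1*12023476 = 2305833*(-1/4625578) - 12023476 = -2305833/4625578 - 12023476 = -55615528374961/4625578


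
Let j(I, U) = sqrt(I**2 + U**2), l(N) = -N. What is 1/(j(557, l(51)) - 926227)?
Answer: -926227/857896142679 - 5*sqrt(12514)/857896142679 ≈ -1.0803e-6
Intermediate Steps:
1/(j(557, l(51)) - 926227) = 1/(sqrt(557**2 + (-1*51)**2) - 926227) = 1/(sqrt(310249 + (-51)**2) - 926227) = 1/(sqrt(310249 + 2601) - 926227) = 1/(sqrt(312850) - 926227) = 1/(5*sqrt(12514) - 926227) = 1/(-926227 + 5*sqrt(12514))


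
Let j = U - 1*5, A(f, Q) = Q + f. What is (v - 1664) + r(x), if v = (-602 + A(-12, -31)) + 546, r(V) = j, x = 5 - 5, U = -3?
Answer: -1771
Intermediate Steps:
x = 0
j = -8 (j = -3 - 1*5 = -3 - 5 = -8)
r(V) = -8
v = -99 (v = (-602 + (-31 - 12)) + 546 = (-602 - 43) + 546 = -645 + 546 = -99)
(v - 1664) + r(x) = (-99 - 1664) - 8 = -1763 - 8 = -1771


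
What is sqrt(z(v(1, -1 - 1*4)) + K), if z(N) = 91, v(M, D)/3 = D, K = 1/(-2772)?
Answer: sqrt(19423327)/462 ≈ 9.5394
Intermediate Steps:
K = -1/2772 ≈ -0.00036075
v(M, D) = 3*D
sqrt(z(v(1, -1 - 1*4)) + K) = sqrt(91 - 1/2772) = sqrt(252251/2772) = sqrt(19423327)/462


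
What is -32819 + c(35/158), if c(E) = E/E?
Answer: -32818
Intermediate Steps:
c(E) = 1
-32819 + c(35/158) = -32819 + 1 = -32818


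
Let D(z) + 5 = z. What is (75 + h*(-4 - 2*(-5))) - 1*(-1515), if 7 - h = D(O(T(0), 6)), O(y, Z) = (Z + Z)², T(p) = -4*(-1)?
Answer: 798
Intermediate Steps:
T(p) = 4
O(y, Z) = 4*Z² (O(y, Z) = (2*Z)² = 4*Z²)
D(z) = -5 + z
h = -132 (h = 7 - (-5 + 4*6²) = 7 - (-5 + 4*36) = 7 - (-5 + 144) = 7 - 1*139 = 7 - 139 = -132)
(75 + h*(-4 - 2*(-5))) - 1*(-1515) = (75 - 132*(-4 - 2*(-5))) - 1*(-1515) = (75 - 132*(-4 + 10)) + 1515 = (75 - 132*6) + 1515 = (75 - 792) + 1515 = -717 + 1515 = 798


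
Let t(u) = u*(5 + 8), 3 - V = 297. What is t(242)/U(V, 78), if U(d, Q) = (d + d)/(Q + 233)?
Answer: -489203/294 ≈ -1664.0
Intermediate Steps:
V = -294 (V = 3 - 1*297 = 3 - 297 = -294)
t(u) = 13*u (t(u) = u*13 = 13*u)
U(d, Q) = 2*d/(233 + Q) (U(d, Q) = (2*d)/(233 + Q) = 2*d/(233 + Q))
t(242)/U(V, 78) = (13*242)/((2*(-294)/(233 + 78))) = 3146/((2*(-294)/311)) = 3146/((2*(-294)*(1/311))) = 3146/(-588/311) = 3146*(-311/588) = -489203/294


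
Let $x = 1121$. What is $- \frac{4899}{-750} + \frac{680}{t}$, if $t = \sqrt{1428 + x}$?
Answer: $\frac{1633}{250} + \frac{680 \sqrt{2549}}{2549} \approx 20.001$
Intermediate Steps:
$t = \sqrt{2549}$ ($t = \sqrt{1428 + 1121} = \sqrt{2549} \approx 50.488$)
$- \frac{4899}{-750} + \frac{680}{t} = - \frac{4899}{-750} + \frac{680}{\sqrt{2549}} = \left(-4899\right) \left(- \frac{1}{750}\right) + 680 \frac{\sqrt{2549}}{2549} = \frac{1633}{250} + \frac{680 \sqrt{2549}}{2549}$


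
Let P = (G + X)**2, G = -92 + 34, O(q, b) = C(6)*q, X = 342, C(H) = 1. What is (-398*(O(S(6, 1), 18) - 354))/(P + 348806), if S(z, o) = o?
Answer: 70247/214731 ≈ 0.32714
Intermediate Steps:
O(q, b) = q (O(q, b) = 1*q = q)
G = -58
P = 80656 (P = (-58 + 342)**2 = 284**2 = 80656)
(-398*(O(S(6, 1), 18) - 354))/(P + 348806) = (-398*(1 - 354))/(80656 + 348806) = -398*(-353)/429462 = 140494*(1/429462) = 70247/214731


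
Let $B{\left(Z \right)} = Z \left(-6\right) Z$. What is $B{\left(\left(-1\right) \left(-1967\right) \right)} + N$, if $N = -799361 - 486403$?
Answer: $-24500298$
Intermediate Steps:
$B{\left(Z \right)} = - 6 Z^{2}$ ($B{\left(Z \right)} = - 6 Z Z = - 6 Z^{2}$)
$N = -1285764$ ($N = -799361 - 486403 = -1285764$)
$B{\left(\left(-1\right) \left(-1967\right) \right)} + N = - 6 \left(\left(-1\right) \left(-1967\right)\right)^{2} - 1285764 = - 6 \cdot 1967^{2} - 1285764 = \left(-6\right) 3869089 - 1285764 = -23214534 - 1285764 = -24500298$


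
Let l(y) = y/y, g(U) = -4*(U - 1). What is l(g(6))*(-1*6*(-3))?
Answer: 18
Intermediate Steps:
g(U) = 4 - 4*U (g(U) = -4*(-1 + U) = 4 - 4*U)
l(y) = 1
l(g(6))*(-1*6*(-3)) = 1*(-1*6*(-3)) = 1*(-6*(-3)) = 1*18 = 18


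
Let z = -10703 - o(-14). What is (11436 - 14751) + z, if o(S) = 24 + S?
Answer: -14028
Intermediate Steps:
z = -10713 (z = -10703 - (24 - 14) = -10703 - 1*10 = -10703 - 10 = -10713)
(11436 - 14751) + z = (11436 - 14751) - 10713 = -3315 - 10713 = -14028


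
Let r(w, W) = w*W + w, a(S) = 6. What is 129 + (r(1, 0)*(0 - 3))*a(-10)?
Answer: 111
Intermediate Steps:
r(w, W) = w + W*w (r(w, W) = W*w + w = w + W*w)
129 + (r(1, 0)*(0 - 3))*a(-10) = 129 + ((1*(1 + 0))*(0 - 3))*6 = 129 + ((1*1)*(-3))*6 = 129 + (1*(-3))*6 = 129 - 3*6 = 129 - 18 = 111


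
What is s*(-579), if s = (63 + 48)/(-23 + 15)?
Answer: 64269/8 ≈ 8033.6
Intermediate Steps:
s = -111/8 (s = 111/(-8) = 111*(-1/8) = -111/8 ≈ -13.875)
s*(-579) = -111/8*(-579) = 64269/8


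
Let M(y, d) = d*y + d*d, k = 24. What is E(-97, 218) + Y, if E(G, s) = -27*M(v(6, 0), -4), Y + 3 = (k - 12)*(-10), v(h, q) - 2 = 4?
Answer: 93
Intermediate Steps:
v(h, q) = 6 (v(h, q) = 2 + 4 = 6)
Y = -123 (Y = -3 + (24 - 12)*(-10) = -3 + 12*(-10) = -3 - 120 = -123)
M(y, d) = d**2 + d*y (M(y, d) = d*y + d**2 = d**2 + d*y)
E(G, s) = 216 (E(G, s) = -(-108)*(-4 + 6) = -(-108)*2 = -27*(-8) = 216)
E(-97, 218) + Y = 216 - 123 = 93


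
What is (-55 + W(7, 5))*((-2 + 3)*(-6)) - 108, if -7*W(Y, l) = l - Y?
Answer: 1542/7 ≈ 220.29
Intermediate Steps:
W(Y, l) = -l/7 + Y/7 (W(Y, l) = -(l - Y)/7 = -l/7 + Y/7)
(-55 + W(7, 5))*((-2 + 3)*(-6)) - 108 = (-55 + (-⅐*5 + (⅐)*7))*((-2 + 3)*(-6)) - 108 = (-55 + (-5/7 + 1))*(1*(-6)) - 108 = (-55 + 2/7)*(-6) - 108 = -383/7*(-6) - 108 = 2298/7 - 108 = 1542/7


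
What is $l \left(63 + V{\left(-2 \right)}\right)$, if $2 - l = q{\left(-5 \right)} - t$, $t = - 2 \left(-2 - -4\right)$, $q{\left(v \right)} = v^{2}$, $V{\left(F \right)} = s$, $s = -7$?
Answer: $-1512$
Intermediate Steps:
$V{\left(F \right)} = -7$
$t = -4$ ($t = - 2 \left(-2 + 4\right) = \left(-2\right) 2 = -4$)
$l = -27$ ($l = 2 - \left(\left(-5\right)^{2} - -4\right) = 2 - \left(25 + 4\right) = 2 - 29 = -27$)
$l \left(63 + V{\left(-2 \right)}\right) = - 27 \left(63 - 7\right) = \left(-27\right) 56 = -1512$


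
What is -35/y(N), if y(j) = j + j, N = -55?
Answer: 7/22 ≈ 0.31818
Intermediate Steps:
y(j) = 2*j
-35/y(N) = -35/(2*(-55)) = -35/(-110) = -35*(-1/110) = 7/22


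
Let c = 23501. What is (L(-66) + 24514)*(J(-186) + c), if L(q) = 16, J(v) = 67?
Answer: 578123040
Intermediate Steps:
(L(-66) + 24514)*(J(-186) + c) = (16 + 24514)*(67 + 23501) = 24530*23568 = 578123040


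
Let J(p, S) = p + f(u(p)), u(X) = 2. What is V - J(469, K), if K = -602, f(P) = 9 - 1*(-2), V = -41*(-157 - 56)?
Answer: 8253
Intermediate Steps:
V = 8733 (V = -41*(-213) = 8733)
f(P) = 11 (f(P) = 9 + 2 = 11)
J(p, S) = 11 + p (J(p, S) = p + 11 = 11 + p)
V - J(469, K) = 8733 - (11 + 469) = 8733 - 1*480 = 8733 - 480 = 8253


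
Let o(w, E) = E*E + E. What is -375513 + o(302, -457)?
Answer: -167121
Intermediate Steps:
o(w, E) = E + E² (o(w, E) = E² + E = E + E²)
-375513 + o(302, -457) = -375513 - 457*(1 - 457) = -375513 - 457*(-456) = -375513 + 208392 = -167121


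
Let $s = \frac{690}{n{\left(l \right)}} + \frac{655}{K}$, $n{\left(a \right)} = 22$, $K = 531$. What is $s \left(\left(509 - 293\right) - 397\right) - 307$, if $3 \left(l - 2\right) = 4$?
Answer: $- \frac{36255587}{5841} \approx -6207.1$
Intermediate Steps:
$l = \frac{10}{3}$ ($l = 2 + \frac{1}{3} \cdot 4 = 2 + \frac{4}{3} = \frac{10}{3} \approx 3.3333$)
$s = \frac{190400}{5841}$ ($s = \frac{690}{22} + \frac{655}{531} = 690 \cdot \frac{1}{22} + 655 \cdot \frac{1}{531} = \frac{345}{11} + \frac{655}{531} = \frac{190400}{5841} \approx 32.597$)
$s \left(\left(509 - 293\right) - 397\right) - 307 = \frac{190400 \left(\left(509 - 293\right) - 397\right)}{5841} - 307 = \frac{190400 \left(216 - 397\right)}{5841} - 307 = \frac{190400}{5841} \left(-181\right) - 307 = - \frac{34462400}{5841} - 307 = - \frac{36255587}{5841}$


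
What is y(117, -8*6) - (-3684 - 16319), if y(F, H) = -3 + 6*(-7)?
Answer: 19958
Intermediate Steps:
y(F, H) = -45 (y(F, H) = -3 - 42 = -45)
y(117, -8*6) - (-3684 - 16319) = -45 - (-3684 - 16319) = -45 - 1*(-20003) = -45 + 20003 = 19958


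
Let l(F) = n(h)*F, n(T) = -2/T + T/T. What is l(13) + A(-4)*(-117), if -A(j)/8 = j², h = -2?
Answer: 15002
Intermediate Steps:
n(T) = 1 - 2/T (n(T) = -2/T + 1 = 1 - 2/T)
l(F) = 2*F (l(F) = ((-2 - 2)/(-2))*F = (-½*(-4))*F = 2*F)
A(j) = -8*j²
l(13) + A(-4)*(-117) = 2*13 - 8*(-4)²*(-117) = 26 - 8*16*(-117) = 26 - 128*(-117) = 26 + 14976 = 15002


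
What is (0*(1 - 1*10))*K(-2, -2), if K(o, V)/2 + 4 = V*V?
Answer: 0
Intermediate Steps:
K(o, V) = -8 + 2*V² (K(o, V) = -8 + 2*(V*V) = -8 + 2*V²)
(0*(1 - 1*10))*K(-2, -2) = (0*(1 - 1*10))*(-8 + 2*(-2)²) = (0*(1 - 10))*(-8 + 2*4) = (0*(-9))*(-8 + 8) = 0*0 = 0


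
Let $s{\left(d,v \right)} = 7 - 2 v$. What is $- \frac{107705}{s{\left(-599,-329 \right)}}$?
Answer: $- \frac{21541}{133} \approx -161.96$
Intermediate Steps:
$- \frac{107705}{s{\left(-599,-329 \right)}} = - \frac{107705}{7 - -658} = - \frac{107705}{7 + 658} = - \frac{107705}{665} = \left(-107705\right) \frac{1}{665} = - \frac{21541}{133}$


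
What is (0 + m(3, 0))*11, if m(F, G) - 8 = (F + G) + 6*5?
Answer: 451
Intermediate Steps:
m(F, G) = 38 + F + G (m(F, G) = 8 + ((F + G) + 6*5) = 8 + ((F + G) + 30) = 8 + (30 + F + G) = 38 + F + G)
(0 + m(3, 0))*11 = (0 + (38 + 3 + 0))*11 = (0 + 41)*11 = 41*11 = 451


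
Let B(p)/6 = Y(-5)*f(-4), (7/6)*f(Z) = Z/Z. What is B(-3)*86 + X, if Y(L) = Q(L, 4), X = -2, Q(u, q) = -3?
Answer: -9302/7 ≈ -1328.9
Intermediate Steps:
Y(L) = -3
f(Z) = 6/7 (f(Z) = 6*(Z/Z)/7 = (6/7)*1 = 6/7)
B(p) = -108/7 (B(p) = 6*(-3*6/7) = 6*(-18/7) = -108/7)
B(-3)*86 + X = -108/7*86 - 2 = -9288/7 - 2 = -9302/7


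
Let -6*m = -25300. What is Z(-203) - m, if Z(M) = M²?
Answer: 110977/3 ≈ 36992.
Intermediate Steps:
m = 12650/3 (m = -⅙*(-25300) = 12650/3 ≈ 4216.7)
Z(-203) - m = (-203)² - 1*12650/3 = 41209 - 12650/3 = 110977/3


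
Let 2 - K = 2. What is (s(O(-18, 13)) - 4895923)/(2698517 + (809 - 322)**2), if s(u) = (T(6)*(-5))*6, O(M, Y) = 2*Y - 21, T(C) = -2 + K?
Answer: -4895863/2935686 ≈ -1.6677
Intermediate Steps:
K = 0 (K = 2 - 1*2 = 2 - 2 = 0)
T(C) = -2 (T(C) = -2 + 0 = -2)
O(M, Y) = -21 + 2*Y
s(u) = 60 (s(u) = -2*(-5)*6 = 10*6 = 60)
(s(O(-18, 13)) - 4895923)/(2698517 + (809 - 322)**2) = (60 - 4895923)/(2698517 + (809 - 322)**2) = -4895863/(2698517 + 487**2) = -4895863/(2698517 + 237169) = -4895863/2935686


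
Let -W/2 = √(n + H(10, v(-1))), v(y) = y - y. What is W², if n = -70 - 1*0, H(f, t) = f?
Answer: -240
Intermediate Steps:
v(y) = 0
n = -70 (n = -70 + 0 = -70)
W = -4*I*√15 (W = -2*√(-70 + 10) = -4*I*√15 ≈ -15.492*I)
W² = (-4*I*√15)² = -240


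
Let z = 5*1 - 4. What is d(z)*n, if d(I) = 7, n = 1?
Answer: 7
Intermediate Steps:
z = 1 (z = 5 - 4 = 1)
d(z)*n = 7*1 = 7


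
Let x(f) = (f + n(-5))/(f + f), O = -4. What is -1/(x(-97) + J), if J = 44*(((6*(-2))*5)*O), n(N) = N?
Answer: -97/1024371 ≈ -9.4692e-5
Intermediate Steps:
x(f) = (-5 + f)/(2*f) (x(f) = (f - 5)/(f + f) = (-5 + f)/((2*f)) = (-5 + f)*(1/(2*f)) = (-5 + f)/(2*f))
J = 10560 (J = 44*(((6*(-2))*5)*(-4)) = 44*(-12*5*(-4)) = 44*(-60*(-4)) = 44*240 = 10560)
-1/(x(-97) + J) = -1/((½)*(-5 - 97)/(-97) + 10560) = -1/((½)*(-1/97)*(-102) + 10560) = -1/(51/97 + 10560) = -1/1024371/97 = -1*97/1024371 = -97/1024371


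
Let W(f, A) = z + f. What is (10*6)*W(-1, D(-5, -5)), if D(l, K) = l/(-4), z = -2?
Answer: -180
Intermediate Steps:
D(l, K) = -l/4 (D(l, K) = l*(-¼) = -l/4)
W(f, A) = -2 + f
(10*6)*W(-1, D(-5, -5)) = (10*6)*(-2 - 1) = 60*(-3) = -180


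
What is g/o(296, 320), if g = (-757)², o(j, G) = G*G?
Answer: 573049/102400 ≈ 5.5962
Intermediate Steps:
o(j, G) = G²
g = 573049
g/o(296, 320) = 573049/(320²) = 573049/102400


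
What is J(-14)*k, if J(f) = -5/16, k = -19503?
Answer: 97515/16 ≈ 6094.7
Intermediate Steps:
J(f) = -5/16 (J(f) = -5*1/16 = -5/16)
J(-14)*k = -5/16*(-19503) = 97515/16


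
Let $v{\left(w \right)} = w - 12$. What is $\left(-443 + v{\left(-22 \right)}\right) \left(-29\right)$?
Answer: $13833$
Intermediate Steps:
$v{\left(w \right)} = -12 + w$ ($v{\left(w \right)} = w - 12 = -12 + w$)
$\left(-443 + v{\left(-22 \right)}\right) \left(-29\right) = \left(-443 - 34\right) \left(-29\right) = \left(-477\right) \left(-29\right) = 13833$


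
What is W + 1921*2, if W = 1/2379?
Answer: 9140119/2379 ≈ 3842.0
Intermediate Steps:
W = 1/2379 ≈ 0.00042034
W + 1921*2 = 1/2379 + 1921*2 = 1/2379 + 3842 = 9140119/2379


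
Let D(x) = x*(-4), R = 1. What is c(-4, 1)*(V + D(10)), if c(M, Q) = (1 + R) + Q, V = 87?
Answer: 141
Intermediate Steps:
D(x) = -4*x
c(M, Q) = 2 + Q (c(M, Q) = (1 + 1) + Q = 2 + Q)
c(-4, 1)*(V + D(10)) = (2 + 1)*(87 - 4*10) = 3*(87 - 40) = 3*47 = 141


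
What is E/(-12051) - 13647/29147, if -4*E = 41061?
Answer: 179654993/468333996 ≈ 0.38360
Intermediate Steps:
E = -41061/4 (E = -¼*41061 = -41061/4 ≈ -10265.)
E/(-12051) - 13647/29147 = -41061/4/(-12051) - 13647/29147 = -41061/4*(-1/12051) - 13647*1/29147 = 13687/16068 - 13647/29147 = 179654993/468333996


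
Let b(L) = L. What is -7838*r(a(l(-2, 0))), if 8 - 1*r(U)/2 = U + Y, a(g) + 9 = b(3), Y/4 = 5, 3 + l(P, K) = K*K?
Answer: 94056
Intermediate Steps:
l(P, K) = -3 + K² (l(P, K) = -3 + K*K = -3 + K²)
Y = 20 (Y = 4*5 = 20)
a(g) = -6 (a(g) = -9 + 3 = -6)
r(U) = -24 - 2*U (r(U) = 16 - 2*(U + 20) = 16 - 2*(20 + U) = 16 + (-40 - 2*U) = -24 - 2*U)
-7838*r(a(l(-2, 0))) = -7838*(-24 - 2*(-6)) = -7838*(-24 + 12) = -7838*(-12) = 94056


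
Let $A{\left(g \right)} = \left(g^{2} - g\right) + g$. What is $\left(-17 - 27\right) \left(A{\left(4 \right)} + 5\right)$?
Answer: $-924$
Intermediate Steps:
$A{\left(g \right)} = g^{2}$
$\left(-17 - 27\right) \left(A{\left(4 \right)} + 5\right) = \left(-17 - 27\right) \left(4^{2} + 5\right) = - 44 \left(16 + 5\right) = \left(-44\right) 21 = -924$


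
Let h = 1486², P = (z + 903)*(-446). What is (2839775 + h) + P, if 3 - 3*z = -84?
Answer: 4632299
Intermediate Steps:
z = 29 (z = 1 - ⅓*(-84) = 1 + 28 = 29)
P = -415672 (P = (29 + 903)*(-446) = 932*(-446) = -415672)
h = 2208196
(2839775 + h) + P = (2839775 + 2208196) - 415672 = 5047971 - 415672 = 4632299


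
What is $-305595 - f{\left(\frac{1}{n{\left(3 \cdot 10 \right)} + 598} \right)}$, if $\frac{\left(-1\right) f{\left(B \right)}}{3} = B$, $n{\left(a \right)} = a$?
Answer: $- \frac{191913657}{628} \approx -3.056 \cdot 10^{5}$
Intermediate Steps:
$f{\left(B \right)} = - 3 B$
$-305595 - f{\left(\frac{1}{n{\left(3 \cdot 10 \right)} + 598} \right)} = -305595 - - \frac{3}{3 \cdot 10 + 598} = -305595 - - \frac{3}{30 + 598} = -305595 - - \frac{3}{628} = -305595 + \frac{3}{628} = - \frac{191913657}{628}$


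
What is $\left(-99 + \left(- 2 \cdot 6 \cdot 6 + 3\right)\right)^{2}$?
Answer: $28224$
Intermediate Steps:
$\left(-99 + \left(- 2 \cdot 6 \cdot 6 + 3\right)\right)^{2} = \left(-99 + \left(\left(-2\right) 36 + 3\right)\right)^{2} = \left(-99 + \left(-72 + 3\right)\right)^{2} = \left(-99 - 69\right)^{2} = \left(-168\right)^{2} = 28224$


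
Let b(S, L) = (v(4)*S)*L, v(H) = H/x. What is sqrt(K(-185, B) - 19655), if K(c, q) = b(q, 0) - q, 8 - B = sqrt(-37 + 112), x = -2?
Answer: sqrt(-19663 + 5*sqrt(3)) ≈ 140.19*I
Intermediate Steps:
v(H) = -H/2 (v(H) = H/(-2) = H*(-1/2) = -H/2)
B = 8 - 5*sqrt(3) (B = 8 - sqrt(-37 + 112) = 8 - sqrt(75) = 8 - 5*sqrt(3) ≈ -0.66025)
b(S, L) = -2*L*S (b(S, L) = ((-1/2*4)*S)*L = (-2*S)*L = -2*L*S)
K(c, q) = -q (K(c, q) = -2*0*q - q = 0 - q = -q)
sqrt(K(-185, B) - 19655) = sqrt(-(8 - 5*sqrt(3)) - 19655) = sqrt((-8 + 5*sqrt(3)) - 19655) = sqrt(-19663 + 5*sqrt(3))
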